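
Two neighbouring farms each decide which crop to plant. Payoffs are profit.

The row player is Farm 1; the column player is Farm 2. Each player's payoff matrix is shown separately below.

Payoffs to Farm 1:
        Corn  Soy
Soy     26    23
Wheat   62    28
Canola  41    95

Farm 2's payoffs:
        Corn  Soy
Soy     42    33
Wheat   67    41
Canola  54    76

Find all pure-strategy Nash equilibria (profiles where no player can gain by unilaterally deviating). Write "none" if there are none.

Pure-strategy Nash equilibria: (Wheat, Corn); (Canola, Soy)

Farm 1 against Corn: payoffs 26, 62, 41 → best response Wheat.
Farm 1 against Soy: payoffs 23, 28, 95 → best response Canola.
Farm 2 against Soy: payoffs 42, 33 → best response Corn.
Farm 2 against Wheat: payoffs 67, 41 → best response Corn.
Farm 2 against Canola: payoffs 54, 76 → best response Soy.
Mutual best responses: (Wheat, Corn); (Canola, Soy).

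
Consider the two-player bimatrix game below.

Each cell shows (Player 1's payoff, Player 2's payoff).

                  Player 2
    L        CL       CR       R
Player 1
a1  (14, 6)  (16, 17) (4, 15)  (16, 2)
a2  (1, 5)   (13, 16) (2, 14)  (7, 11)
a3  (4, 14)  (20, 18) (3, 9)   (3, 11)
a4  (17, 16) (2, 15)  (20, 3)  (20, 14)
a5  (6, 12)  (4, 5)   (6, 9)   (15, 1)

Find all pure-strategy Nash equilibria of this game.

(a1, L): Player 1 can switch to a4 (14 → 17). Not NE.
(a1, CL): Player 1 can switch to a3 (16 → 20). Not NE.
(a1, CR): Player 1 can switch to a4 (4 → 20). Not NE.
(a1, R): Player 1 can switch to a4 (16 → 20). Not NE.
(a2, L): Player 1 can switch to a1 (1 → 14). Not NE.
(a2, CL): Player 1 can switch to a1 (13 → 16). Not NE.
(a2, CR): Player 1 can switch to a1 (2 → 4). Not NE.
(a2, R): Player 1 can switch to a1 (7 → 16). Not NE.
(a3, L): Player 1 can switch to a1 (4 → 14). Not NE.
(a3, CL): Player 1 gets 20, best alternative 16; Player 2 gets 18, best alternative 14. No profitable deviation — NE.
(a3, CR): Player 1 can switch to a1 (3 → 4). Not NE.
(a3, R): Player 1 can switch to a1 (3 → 16). Not NE.
(a4, L): Player 1 gets 17, best alternative 14; Player 2 gets 16, best alternative 15. No profitable deviation — NE.
(a4, CL): Player 1 can switch to a1 (2 → 16). Not NE.
(The remaining 6 profiles each have a profitable deviation by the same check.)

The pure Nash equilibria are (a3, CL) and (a4, L).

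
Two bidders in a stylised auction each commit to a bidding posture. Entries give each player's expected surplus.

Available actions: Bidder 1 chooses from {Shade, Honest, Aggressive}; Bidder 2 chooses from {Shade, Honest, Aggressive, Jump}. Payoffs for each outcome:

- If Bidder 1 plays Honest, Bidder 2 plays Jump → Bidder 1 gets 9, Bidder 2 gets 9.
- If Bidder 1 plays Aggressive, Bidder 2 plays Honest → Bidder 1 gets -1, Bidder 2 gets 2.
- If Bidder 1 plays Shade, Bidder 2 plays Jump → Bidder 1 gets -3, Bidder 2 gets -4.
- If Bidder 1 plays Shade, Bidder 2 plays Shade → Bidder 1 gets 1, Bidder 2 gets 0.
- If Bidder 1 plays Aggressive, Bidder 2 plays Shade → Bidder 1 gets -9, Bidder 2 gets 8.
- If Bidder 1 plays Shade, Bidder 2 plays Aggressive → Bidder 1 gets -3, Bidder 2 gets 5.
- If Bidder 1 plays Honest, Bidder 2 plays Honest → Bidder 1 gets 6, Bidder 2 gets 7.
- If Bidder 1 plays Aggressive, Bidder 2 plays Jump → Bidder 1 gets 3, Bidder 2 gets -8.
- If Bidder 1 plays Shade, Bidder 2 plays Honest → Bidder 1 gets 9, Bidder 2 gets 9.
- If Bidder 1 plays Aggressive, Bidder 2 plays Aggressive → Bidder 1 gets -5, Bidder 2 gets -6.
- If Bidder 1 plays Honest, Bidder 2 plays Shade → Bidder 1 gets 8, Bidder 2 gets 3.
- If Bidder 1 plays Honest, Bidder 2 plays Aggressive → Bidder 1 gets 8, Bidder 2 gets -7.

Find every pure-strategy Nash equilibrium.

(Shade, Shade): Bidder 1 can switch to Honest (1 → 8). Not NE.
(Shade, Honest): Bidder 1 gets 9, best alternative 6; Bidder 2 gets 9, best alternative 5. No profitable deviation — NE.
(Shade, Aggressive): Bidder 1 can switch to Honest (-3 → 8). Not NE.
(Shade, Jump): Bidder 1 can switch to Honest (-3 → 9). Not NE.
(Honest, Shade): Bidder 2 can switch to Honest (3 → 7). Not NE.
(Honest, Honest): Bidder 1 can switch to Shade (6 → 9). Not NE.
(Honest, Aggressive): Bidder 2 can switch to Shade (-7 → 3). Not NE.
(Honest, Jump): Bidder 1 gets 9, best alternative 3; Bidder 2 gets 9, best alternative 7. No profitable deviation — NE.
(Aggressive, Shade): Bidder 1 can switch to Shade (-9 → 1). Not NE.
(Aggressive, Honest): Bidder 1 can switch to Shade (-1 → 9). Not NE.
(Aggressive, Aggressive): Bidder 1 can switch to Shade (-5 → -3). Not NE.
(Aggressive, Jump): Bidder 1 can switch to Honest (3 → 9). Not NE.

Pure-strategy Nash equilibria: (Shade, Honest), (Honest, Jump)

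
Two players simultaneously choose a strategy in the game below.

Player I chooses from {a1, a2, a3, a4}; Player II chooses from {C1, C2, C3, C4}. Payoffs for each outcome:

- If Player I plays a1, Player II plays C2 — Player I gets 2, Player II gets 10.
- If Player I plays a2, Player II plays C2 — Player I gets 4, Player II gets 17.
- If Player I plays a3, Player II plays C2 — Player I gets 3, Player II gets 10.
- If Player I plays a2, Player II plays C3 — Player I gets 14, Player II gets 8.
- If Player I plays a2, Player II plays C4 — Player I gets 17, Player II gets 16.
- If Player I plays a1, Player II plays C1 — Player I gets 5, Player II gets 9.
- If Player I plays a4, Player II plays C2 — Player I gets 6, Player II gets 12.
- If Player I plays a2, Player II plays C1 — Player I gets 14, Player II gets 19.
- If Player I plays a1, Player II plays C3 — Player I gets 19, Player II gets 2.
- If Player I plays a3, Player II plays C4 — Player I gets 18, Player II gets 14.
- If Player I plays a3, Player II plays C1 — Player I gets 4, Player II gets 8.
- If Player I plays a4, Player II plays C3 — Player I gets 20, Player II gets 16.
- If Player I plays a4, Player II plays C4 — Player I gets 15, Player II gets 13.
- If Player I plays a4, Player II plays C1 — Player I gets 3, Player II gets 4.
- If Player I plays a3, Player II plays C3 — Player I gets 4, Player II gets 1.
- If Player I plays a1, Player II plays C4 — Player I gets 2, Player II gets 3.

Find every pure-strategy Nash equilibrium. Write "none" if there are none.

Pure-strategy Nash equilibria: (a2, C1), (a3, C4), (a4, C3)

Player I against C1: payoffs 5, 14, 4, 3 → best response a2.
Player I against C2: payoffs 2, 4, 3, 6 → best response a4.
Player I against C3: payoffs 19, 14, 4, 20 → best response a4.
Player I against C4: payoffs 2, 17, 18, 15 → best response a3.
Player II against a1: payoffs 9, 10, 2, 3 → best response C2.
Player II against a2: payoffs 19, 17, 8, 16 → best response C1.
Player II against a3: payoffs 8, 10, 1, 14 → best response C4.
Player II against a4: payoffs 4, 12, 16, 13 → best response C3.
Mutual best responses: (a2, C1); (a3, C4); (a4, C3).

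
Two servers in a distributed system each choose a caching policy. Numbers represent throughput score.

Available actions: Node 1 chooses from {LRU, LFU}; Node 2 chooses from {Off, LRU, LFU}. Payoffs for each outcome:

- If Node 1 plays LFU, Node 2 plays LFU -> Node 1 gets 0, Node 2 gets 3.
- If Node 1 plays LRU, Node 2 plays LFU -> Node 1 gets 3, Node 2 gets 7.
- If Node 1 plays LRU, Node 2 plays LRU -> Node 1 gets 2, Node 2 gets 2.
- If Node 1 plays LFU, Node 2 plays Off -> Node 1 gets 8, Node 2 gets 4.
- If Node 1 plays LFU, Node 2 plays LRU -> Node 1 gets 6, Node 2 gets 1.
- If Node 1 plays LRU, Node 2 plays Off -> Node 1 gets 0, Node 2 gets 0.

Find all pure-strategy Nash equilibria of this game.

Check each profile: it is a Nash equilibrium iff no player can strictly gain by switching unilaterally.
(LRU, Off): Node 1 can switch to LFU (0 → 8). Not NE.
(LRU, LRU): Node 1 can switch to LFU (2 → 6). Not NE.
(LRU, LFU): Node 1 gets 3, best alternative 0; Node 2 gets 7, best alternative 2. No profitable deviation — NE.
(LFU, Off): Node 1 gets 8, best alternative 0; Node 2 gets 4, best alternative 3. No profitable deviation — NE.
(LFU, LRU): Node 2 can switch to Off (1 → 4). Not NE.
(LFU, LFU): Node 1 can switch to LRU (0 → 3). Not NE.

Pure-strategy Nash equilibria: (LRU, LFU), (LFU, Off)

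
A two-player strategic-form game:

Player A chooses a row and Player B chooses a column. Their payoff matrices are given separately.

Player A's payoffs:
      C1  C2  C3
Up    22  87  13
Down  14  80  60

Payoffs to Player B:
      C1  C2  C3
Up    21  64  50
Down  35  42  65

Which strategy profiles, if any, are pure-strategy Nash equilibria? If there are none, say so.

(Up, C2) and (Down, C3)

For each strategy profile, look for a profitable unilateral deviation.
(Up, C1): Player B can switch to C2 (21 → 64). Not NE.
(Up, C2): Player A gets 87, best alternative 80; Player B gets 64, best alternative 50. No profitable deviation — NE.
(Up, C3): Player A can switch to Down (13 → 60). Not NE.
(Down, C1): Player A can switch to Up (14 → 22). Not NE.
(Down, C2): Player A can switch to Up (80 → 87). Not NE.
(Down, C3): Player A gets 60, best alternative 13; Player B gets 65, best alternative 42. No profitable deviation — NE.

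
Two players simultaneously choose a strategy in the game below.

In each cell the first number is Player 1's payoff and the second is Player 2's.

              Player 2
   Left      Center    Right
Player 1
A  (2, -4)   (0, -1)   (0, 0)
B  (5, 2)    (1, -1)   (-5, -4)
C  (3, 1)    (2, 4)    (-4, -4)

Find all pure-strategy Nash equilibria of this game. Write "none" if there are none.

Pure-strategy Nash equilibria: (A, Right), (B, Left), (C, Center)

Mark each player's best response to every combination of opponents' strategies; a profile where every player is best-responding is a pure Nash equilibrium.
Player 1 against Left: payoffs 2, 5, 3 → best response B.
Player 1 against Center: payoffs 0, 1, 2 → best response C.
Player 1 against Right: payoffs 0, -5, -4 → best response A.
Player 2 against A: payoffs -4, -1, 0 → best response Right.
Player 2 against B: payoffs 2, -1, -4 → best response Left.
Player 2 against C: payoffs 1, 4, -4 → best response Center.
Mutual best responses: (A, Right); (B, Left); (C, Center).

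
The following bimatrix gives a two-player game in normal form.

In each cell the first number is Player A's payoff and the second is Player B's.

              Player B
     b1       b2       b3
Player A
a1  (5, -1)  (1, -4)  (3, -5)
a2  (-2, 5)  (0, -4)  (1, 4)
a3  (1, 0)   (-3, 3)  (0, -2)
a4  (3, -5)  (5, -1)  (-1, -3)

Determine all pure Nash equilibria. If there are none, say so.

For each strategy profile, look for a profitable unilateral deviation.
(a1, b1): Player A gets 5, best alternative 3; Player B gets -1, best alternative -4. No profitable deviation — NE.
(a1, b2): Player A can switch to a4 (1 → 5). Not NE.
(a1, b3): Player B can switch to b1 (-5 → -1). Not NE.
(a2, b1): Player A can switch to a1 (-2 → 5). Not NE.
(a2, b2): Player A can switch to a1 (0 → 1). Not NE.
(a2, b3): Player A can switch to a1 (1 → 3). Not NE.
(a3, b1): Player A can switch to a1 (1 → 5). Not NE.
(a3, b2): Player A can switch to a1 (-3 → 1). Not NE.
(a3, b3): Player A can switch to a1 (0 → 3). Not NE.
(a4, b2): Player A gets 5, best alternative 1; Player B gets -1, best alternative -3. No profitable deviation — NE.
(The remaining 2 profiles each have a profitable deviation by the same check.)

(a1, b1), (a4, b2)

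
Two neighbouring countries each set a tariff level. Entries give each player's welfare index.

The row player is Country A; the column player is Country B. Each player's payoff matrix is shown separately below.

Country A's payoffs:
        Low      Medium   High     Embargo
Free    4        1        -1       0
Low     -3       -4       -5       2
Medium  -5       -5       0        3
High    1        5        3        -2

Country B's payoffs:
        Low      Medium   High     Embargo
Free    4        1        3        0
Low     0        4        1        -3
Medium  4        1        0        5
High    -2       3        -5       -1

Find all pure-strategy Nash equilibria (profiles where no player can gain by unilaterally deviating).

The pure Nash equilibria are (Free, Low), (Medium, Embargo), (High, Medium).

For each strategy profile, look for a profitable unilateral deviation.
(Free, Low): Country A gets 4, best alternative 1; Country B gets 4, best alternative 3. No profitable deviation — NE.
(Free, Medium): Country A can switch to High (1 → 5). Not NE.
(Free, High): Country A can switch to Medium (-1 → 0). Not NE.
(Free, Embargo): Country A can switch to Low (0 → 2). Not NE.
(Low, Low): Country A can switch to Free (-3 → 4). Not NE.
(Low, Medium): Country A can switch to Free (-4 → 1). Not NE.
(Low, High): Country A can switch to Free (-5 → -1). Not NE.
(Low, Embargo): Country A can switch to Medium (2 → 3). Not NE.
(Medium, Low): Country A can switch to Free (-5 → 4). Not NE.
(Medium, Embargo): Country A gets 3, best alternative 2; Country B gets 5, best alternative 4. No profitable deviation — NE.
(High, Medium): Country A gets 5, best alternative 1; Country B gets 3, best alternative -1. No profitable deviation — NE.
(The remaining 5 profiles each have a profitable deviation by the same check.)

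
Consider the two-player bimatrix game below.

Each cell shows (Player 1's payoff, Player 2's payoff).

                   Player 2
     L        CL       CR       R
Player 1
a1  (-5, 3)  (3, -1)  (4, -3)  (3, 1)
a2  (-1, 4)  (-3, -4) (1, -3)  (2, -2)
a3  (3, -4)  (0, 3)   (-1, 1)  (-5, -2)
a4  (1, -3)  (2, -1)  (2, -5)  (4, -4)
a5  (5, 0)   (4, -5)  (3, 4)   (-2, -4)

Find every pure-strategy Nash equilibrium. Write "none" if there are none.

This game has no pure Nash equilibrium.

Player 1 against L: payoffs -5, -1, 3, 1, 5 → best response a5.
Player 1 against CL: payoffs 3, -3, 0, 2, 4 → best response a5.
Player 1 against CR: payoffs 4, 1, -1, 2, 3 → best response a1.
Player 1 against R: payoffs 3, 2, -5, 4, -2 → best response a4.
Player 2 against a1: payoffs 3, -1, -3, 1 → best response L.
Player 2 against a2: payoffs 4, -4, -3, -2 → best response L.
Player 2 against a3: payoffs -4, 3, 1, -2 → best response CL.
Player 2 against a4: payoffs -3, -1, -5, -4 → best response CL.
Player 2 against a5: payoffs 0, -5, 4, -4 → best response CR.
No profile is a mutual best response for all players.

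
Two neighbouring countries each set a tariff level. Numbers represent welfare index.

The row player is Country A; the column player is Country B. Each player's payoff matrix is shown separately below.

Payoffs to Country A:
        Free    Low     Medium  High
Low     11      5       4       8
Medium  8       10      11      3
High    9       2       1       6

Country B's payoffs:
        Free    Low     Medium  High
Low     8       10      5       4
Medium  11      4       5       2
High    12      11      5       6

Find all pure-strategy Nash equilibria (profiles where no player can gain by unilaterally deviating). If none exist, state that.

For each strategy profile, look for a profitable unilateral deviation.
(Low, Free): Country B can switch to Low (8 → 10). Not NE.
(Low, Low): Country A can switch to Medium (5 → 10). Not NE.
(Low, Medium): Country A can switch to Medium (4 → 11). Not NE.
(Low, High): Country B can switch to Free (4 → 8). Not NE.
(Medium, Free): Country A can switch to Low (8 → 11). Not NE.
(Medium, Low): Country B can switch to Free (4 → 11). Not NE.
(Medium, Medium): Country B can switch to Free (5 → 11). Not NE.
(Medium, High): Country A can switch to Low (3 → 8). Not NE.
(The remaining 4 profiles each have a profitable deviation by the same check.)

This game has no pure Nash equilibrium.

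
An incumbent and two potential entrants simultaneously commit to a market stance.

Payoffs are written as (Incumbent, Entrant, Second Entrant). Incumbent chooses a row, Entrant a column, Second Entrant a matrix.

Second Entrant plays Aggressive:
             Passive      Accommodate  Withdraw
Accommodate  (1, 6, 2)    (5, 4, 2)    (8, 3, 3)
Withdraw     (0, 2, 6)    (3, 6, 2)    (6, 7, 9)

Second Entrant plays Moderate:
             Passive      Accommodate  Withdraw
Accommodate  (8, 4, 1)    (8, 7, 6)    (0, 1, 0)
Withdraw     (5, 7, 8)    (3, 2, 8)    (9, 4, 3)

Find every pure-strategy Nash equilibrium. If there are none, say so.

(Accommodate, Passive, Aggressive): Incumbent gets 1, best alternative 0; Entrant gets 6, best alternative 4; Second Entrant gets 2, best alternative 1. No profitable deviation — NE.
(Accommodate, Passive, Moderate): Entrant can switch to Accommodate (4 → 7). Not NE.
(Accommodate, Accommodate, Aggressive): Entrant can switch to Passive (4 → 6). Not NE.
(Accommodate, Accommodate, Moderate): Incumbent gets 8, best alternative 3; Entrant gets 7, best alternative 4; Second Entrant gets 6, best alternative 2. No profitable deviation — NE.
(Accommodate, Withdraw, Aggressive): Entrant can switch to Passive (3 → 6). Not NE.
(Accommodate, Withdraw, Moderate): Incumbent can switch to Withdraw (0 → 9). Not NE.
(Withdraw, Passive, Aggressive): Incumbent can switch to Accommodate (0 → 1). Not NE.
(Withdraw, Passive, Moderate): Incumbent can switch to Accommodate (5 → 8). Not NE.
(Withdraw, Accommodate, Aggressive): Incumbent can switch to Accommodate (3 → 5). Not NE.
(Withdraw, Accommodate, Moderate): Incumbent can switch to Accommodate (3 → 8). Not NE.
(Withdraw, Withdraw, Aggressive): Incumbent can switch to Accommodate (6 → 8). Not NE.
(Withdraw, Withdraw, Moderate): Entrant can switch to Passive (4 → 7). Not NE.

The pure Nash equilibria are (Accommodate, Passive, Aggressive) and (Accommodate, Accommodate, Moderate).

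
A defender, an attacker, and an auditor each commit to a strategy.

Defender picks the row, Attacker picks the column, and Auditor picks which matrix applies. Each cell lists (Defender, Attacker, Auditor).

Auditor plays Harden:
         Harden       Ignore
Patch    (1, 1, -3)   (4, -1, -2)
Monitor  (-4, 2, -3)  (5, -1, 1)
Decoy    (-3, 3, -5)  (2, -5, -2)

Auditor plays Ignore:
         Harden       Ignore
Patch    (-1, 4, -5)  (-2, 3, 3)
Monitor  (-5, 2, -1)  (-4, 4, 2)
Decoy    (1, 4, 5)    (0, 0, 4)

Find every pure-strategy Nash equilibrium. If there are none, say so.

(Patch, Harden, Harden); (Decoy, Harden, Ignore)

Defender against (Harden, Harden): payoffs 1, -4, -3 → best response Patch.
Defender against (Harden, Ignore): payoffs -1, -5, 1 → best response Decoy.
Defender against (Ignore, Harden): payoffs 4, 5, 2 → best response Monitor.
Defender against (Ignore, Ignore): payoffs -2, -4, 0 → best response Decoy.
Attacker against (Patch, Harden): payoffs 1, -1 → best response Harden.
Attacker against (Patch, Ignore): payoffs 4, 3 → best response Harden.
Attacker against (Monitor, Harden): payoffs 2, -1 → best response Harden.
Attacker against (Monitor, Ignore): payoffs 2, 4 → best response Ignore.
Attacker against (Decoy, Harden): payoffs 3, -5 → best response Harden.
Attacker against (Decoy, Ignore): payoffs 4, 0 → best response Harden.
Auditor against (Patch, Harden): payoffs -3, -5 → best response Harden.
Auditor against (Patch, Ignore): payoffs -2, 3 → best response Ignore.
Auditor against (Monitor, Harden): payoffs -3, -1 → best response Ignore.
Auditor against (Monitor, Ignore): payoffs 1, 2 → best response Ignore.
Auditor against (Decoy, Harden): payoffs -5, 5 → best response Ignore.
Auditor against (Decoy, Ignore): payoffs -2, 4 → best response Ignore.
Mutual best responses: (Patch, Harden, Harden); (Decoy, Harden, Ignore).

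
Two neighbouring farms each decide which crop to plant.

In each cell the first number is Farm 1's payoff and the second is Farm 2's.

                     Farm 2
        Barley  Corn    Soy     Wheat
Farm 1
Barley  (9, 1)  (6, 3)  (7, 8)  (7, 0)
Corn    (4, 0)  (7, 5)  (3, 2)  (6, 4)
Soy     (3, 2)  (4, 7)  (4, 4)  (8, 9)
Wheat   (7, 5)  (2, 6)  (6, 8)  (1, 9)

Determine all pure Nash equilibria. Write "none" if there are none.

Check each profile: it is a Nash equilibrium iff no player can strictly gain by switching unilaterally.
(Barley, Barley): Farm 2 can switch to Corn (1 → 3). Not NE.
(Barley, Corn): Farm 1 can switch to Corn (6 → 7). Not NE.
(Barley, Soy): Farm 1 gets 7, best alternative 6; Farm 2 gets 8, best alternative 3. No profitable deviation — NE.
(Barley, Wheat): Farm 1 can switch to Soy (7 → 8). Not NE.
(Corn, Barley): Farm 1 can switch to Barley (4 → 9). Not NE.
(Corn, Corn): Farm 1 gets 7, best alternative 6; Farm 2 gets 5, best alternative 4. No profitable deviation — NE.
(Corn, Soy): Farm 1 can switch to Barley (3 → 7). Not NE.
(Corn, Wheat): Farm 1 can switch to Barley (6 → 7). Not NE.
(Soy, Barley): Farm 1 can switch to Barley (3 → 9). Not NE.
(Soy, Corn): Farm 1 can switch to Barley (4 → 6). Not NE.
(Soy, Wheat): Farm 1 gets 8, best alternative 7; Farm 2 gets 9, best alternative 7. No profitable deviation — NE.
(The remaining 5 profiles each have a profitable deviation by the same check.)

(Barley, Soy), (Corn, Corn), (Soy, Wheat)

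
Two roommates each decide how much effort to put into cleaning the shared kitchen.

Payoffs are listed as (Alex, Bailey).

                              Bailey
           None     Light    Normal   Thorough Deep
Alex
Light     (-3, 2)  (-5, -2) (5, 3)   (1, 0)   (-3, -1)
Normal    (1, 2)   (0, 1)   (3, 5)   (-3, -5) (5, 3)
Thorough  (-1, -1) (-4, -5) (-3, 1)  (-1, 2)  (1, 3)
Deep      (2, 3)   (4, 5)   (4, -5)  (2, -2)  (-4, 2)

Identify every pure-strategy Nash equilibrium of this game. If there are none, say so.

Check each profile: it is a Nash equilibrium iff no player can strictly gain by switching unilaterally.
(Light, None): Alex can switch to Normal (-3 → 1). Not NE.
(Light, Light): Alex can switch to Normal (-5 → 0). Not NE.
(Light, Normal): Alex gets 5, best alternative 4; Bailey gets 3, best alternative 2. No profitable deviation — NE.
(Light, Thorough): Alex can switch to Deep (1 → 2). Not NE.
(Light, Deep): Alex can switch to Normal (-3 → 5). Not NE.
(Normal, None): Alex can switch to Deep (1 → 2). Not NE.
(Normal, Light): Alex can switch to Deep (0 → 4). Not NE.
(Normal, Normal): Alex can switch to Light (3 → 5). Not NE.
(Normal, Thorough): Alex can switch to Light (-3 → 1). Not NE.
(Normal, Deep): Bailey can switch to Normal (3 → 5). Not NE.
(Thorough, None): Alex can switch to Normal (-1 → 1). Not NE.
(Deep, Light): Alex gets 4, best alternative 0; Bailey gets 5, best alternative 3. No profitable deviation — NE.
(The remaining 8 profiles each have a profitable deviation by the same check.)

(Light, Normal), (Deep, Light)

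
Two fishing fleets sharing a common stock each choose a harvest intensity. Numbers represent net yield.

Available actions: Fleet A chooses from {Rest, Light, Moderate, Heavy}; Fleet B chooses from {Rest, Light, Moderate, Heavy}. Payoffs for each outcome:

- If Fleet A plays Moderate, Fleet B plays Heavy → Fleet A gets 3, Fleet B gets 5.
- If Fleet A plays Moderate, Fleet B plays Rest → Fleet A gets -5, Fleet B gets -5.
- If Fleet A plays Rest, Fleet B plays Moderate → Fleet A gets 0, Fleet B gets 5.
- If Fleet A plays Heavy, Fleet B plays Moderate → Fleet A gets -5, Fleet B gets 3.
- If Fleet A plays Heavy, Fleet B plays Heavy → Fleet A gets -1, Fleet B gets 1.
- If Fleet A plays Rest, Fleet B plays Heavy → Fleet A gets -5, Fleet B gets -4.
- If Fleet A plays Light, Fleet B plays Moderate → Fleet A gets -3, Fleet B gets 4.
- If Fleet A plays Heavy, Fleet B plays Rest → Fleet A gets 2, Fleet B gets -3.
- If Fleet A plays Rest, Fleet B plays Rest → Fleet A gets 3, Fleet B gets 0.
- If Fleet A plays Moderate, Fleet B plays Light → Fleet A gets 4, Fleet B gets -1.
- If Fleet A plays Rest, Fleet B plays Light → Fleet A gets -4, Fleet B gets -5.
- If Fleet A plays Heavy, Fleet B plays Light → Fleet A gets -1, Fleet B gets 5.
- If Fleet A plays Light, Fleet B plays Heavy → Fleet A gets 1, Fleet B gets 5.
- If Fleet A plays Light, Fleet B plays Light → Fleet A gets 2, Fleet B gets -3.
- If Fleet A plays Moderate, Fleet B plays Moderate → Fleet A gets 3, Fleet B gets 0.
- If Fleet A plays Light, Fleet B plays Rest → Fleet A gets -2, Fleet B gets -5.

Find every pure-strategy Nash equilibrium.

Check each profile: it is a Nash equilibrium iff no player can strictly gain by switching unilaterally.
(Rest, Rest): Fleet B can switch to Moderate (0 → 5). Not NE.
(Rest, Light): Fleet A can switch to Light (-4 → 2). Not NE.
(Rest, Moderate): Fleet A can switch to Moderate (0 → 3). Not NE.
(Rest, Heavy): Fleet A can switch to Light (-5 → 1). Not NE.
(Light, Rest): Fleet A can switch to Rest (-2 → 3). Not NE.
(Light, Light): Fleet A can switch to Moderate (2 → 4). Not NE.
(Moderate, Heavy): Fleet A gets 3, best alternative 1; Fleet B gets 5, best alternative 0. No profitable deviation — NE.
(The remaining 9 profiles each have a profitable deviation by the same check.)

(Moderate, Heavy)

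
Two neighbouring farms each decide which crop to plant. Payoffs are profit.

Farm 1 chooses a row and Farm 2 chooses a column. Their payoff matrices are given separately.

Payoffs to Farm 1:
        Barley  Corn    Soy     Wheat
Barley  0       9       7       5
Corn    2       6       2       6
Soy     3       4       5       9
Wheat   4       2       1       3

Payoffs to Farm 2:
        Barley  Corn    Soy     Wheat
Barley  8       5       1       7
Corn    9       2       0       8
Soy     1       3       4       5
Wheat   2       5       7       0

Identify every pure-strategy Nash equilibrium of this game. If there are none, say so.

Pure NE: (Soy, Wheat)

Check each profile: it is a Nash equilibrium iff no player can strictly gain by switching unilaterally.
(Barley, Barley): Farm 1 can switch to Corn (0 → 2). Not NE.
(Barley, Corn): Farm 2 can switch to Barley (5 → 8). Not NE.
(Barley, Soy): Farm 2 can switch to Barley (1 → 8). Not NE.
(Barley, Wheat): Farm 1 can switch to Corn (5 → 6). Not NE.
(Corn, Barley): Farm 1 can switch to Soy (2 → 3). Not NE.
(Corn, Corn): Farm 1 can switch to Barley (6 → 9). Not NE.
(Corn, Soy): Farm 1 can switch to Barley (2 → 7). Not NE.
(Corn, Wheat): Farm 1 can switch to Soy (6 → 9). Not NE.
(Soy, Wheat): Farm 1 gets 9, best alternative 6; Farm 2 gets 5, best alternative 4. No profitable deviation — NE.
(The remaining 7 profiles each have a profitable deviation by the same check.)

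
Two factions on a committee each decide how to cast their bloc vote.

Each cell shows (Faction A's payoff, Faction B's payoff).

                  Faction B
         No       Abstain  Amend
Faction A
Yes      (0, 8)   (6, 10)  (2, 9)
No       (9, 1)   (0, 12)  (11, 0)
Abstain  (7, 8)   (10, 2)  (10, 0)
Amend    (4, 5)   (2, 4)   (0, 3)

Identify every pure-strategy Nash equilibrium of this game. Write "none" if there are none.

(Yes, No): Faction A can switch to No (0 → 9). Not NE.
(Yes, Abstain): Faction A can switch to Abstain (6 → 10). Not NE.
(Yes, Amend): Faction A can switch to No (2 → 11). Not NE.
(No, No): Faction B can switch to Abstain (1 → 12). Not NE.
(No, Abstain): Faction A can switch to Yes (0 → 6). Not NE.
(No, Amend): Faction B can switch to No (0 → 1). Not NE.
(Abstain, No): Faction A can switch to No (7 → 9). Not NE.
(Abstain, Abstain): Faction B can switch to No (2 → 8). Not NE.
(The remaining 4 profiles each have a profitable deviation by the same check.)

This game has no pure Nash equilibrium.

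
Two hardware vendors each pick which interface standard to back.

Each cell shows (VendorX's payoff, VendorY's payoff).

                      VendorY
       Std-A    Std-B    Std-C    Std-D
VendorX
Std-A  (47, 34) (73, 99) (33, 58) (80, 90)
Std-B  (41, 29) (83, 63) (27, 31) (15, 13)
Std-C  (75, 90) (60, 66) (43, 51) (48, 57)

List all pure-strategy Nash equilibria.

VendorX against Std-A: payoffs 47, 41, 75 → best response Std-C.
VendorX against Std-B: payoffs 73, 83, 60 → best response Std-B.
VendorX against Std-C: payoffs 33, 27, 43 → best response Std-C.
VendorX against Std-D: payoffs 80, 15, 48 → best response Std-A.
VendorY against Std-A: payoffs 34, 99, 58, 90 → best response Std-B.
VendorY against Std-B: payoffs 29, 63, 31, 13 → best response Std-B.
VendorY against Std-C: payoffs 90, 66, 51, 57 → best response Std-A.
Mutual best responses: (Std-B, Std-B); (Std-C, Std-A).

(Std-B, Std-B) and (Std-C, Std-A)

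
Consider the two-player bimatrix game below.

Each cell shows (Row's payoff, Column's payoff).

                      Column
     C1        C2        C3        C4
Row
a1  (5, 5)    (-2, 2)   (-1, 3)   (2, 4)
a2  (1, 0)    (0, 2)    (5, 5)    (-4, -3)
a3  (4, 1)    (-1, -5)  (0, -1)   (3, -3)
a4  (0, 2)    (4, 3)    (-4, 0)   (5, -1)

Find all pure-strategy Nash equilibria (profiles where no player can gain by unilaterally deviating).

Row against C1: payoffs 5, 1, 4, 0 → best response a1.
Row against C2: payoffs -2, 0, -1, 4 → best response a4.
Row against C3: payoffs -1, 5, 0, -4 → best response a2.
Row against C4: payoffs 2, -4, 3, 5 → best response a4.
Column against a1: payoffs 5, 2, 3, 4 → best response C1.
Column against a2: payoffs 0, 2, 5, -3 → best response C3.
Column against a3: payoffs 1, -5, -1, -3 → best response C1.
Column against a4: payoffs 2, 3, 0, -1 → best response C2.
Mutual best responses: (a1, C1); (a2, C3); (a4, C2).

Pure-strategy Nash equilibria: (a1, C1); (a2, C3); (a4, C2)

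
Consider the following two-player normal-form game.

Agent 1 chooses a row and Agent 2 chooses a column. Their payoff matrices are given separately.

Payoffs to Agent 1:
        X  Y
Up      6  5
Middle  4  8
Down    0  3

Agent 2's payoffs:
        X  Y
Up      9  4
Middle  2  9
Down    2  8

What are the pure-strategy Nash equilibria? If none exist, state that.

Agent 1 against X: payoffs 6, 4, 0 → best response Up.
Agent 1 against Y: payoffs 5, 8, 3 → best response Middle.
Agent 2 against Up: payoffs 9, 4 → best response X.
Agent 2 against Middle: payoffs 2, 9 → best response Y.
Agent 2 against Down: payoffs 2, 8 → best response Y.
Mutual best responses: (Up, X); (Middle, Y).

(Up, X) and (Middle, Y)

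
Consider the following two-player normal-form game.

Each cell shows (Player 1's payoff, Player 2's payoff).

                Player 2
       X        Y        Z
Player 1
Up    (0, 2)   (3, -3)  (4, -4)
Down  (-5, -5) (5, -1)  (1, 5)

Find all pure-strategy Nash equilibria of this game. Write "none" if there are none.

Check each profile: it is a Nash equilibrium iff no player can strictly gain by switching unilaterally.
(Up, X): Player 1 gets 0, best alternative -5; Player 2 gets 2, best alternative -3. No profitable deviation — NE.
(Up, Y): Player 1 can switch to Down (3 → 5). Not NE.
(Up, Z): Player 2 can switch to X (-4 → 2). Not NE.
(Down, X): Player 1 can switch to Up (-5 → 0). Not NE.
(Down, Y): Player 2 can switch to Z (-1 → 5). Not NE.
(Down, Z): Player 1 can switch to Up (1 → 4). Not NE.

The unique pure-strategy Nash equilibrium is (Up, X).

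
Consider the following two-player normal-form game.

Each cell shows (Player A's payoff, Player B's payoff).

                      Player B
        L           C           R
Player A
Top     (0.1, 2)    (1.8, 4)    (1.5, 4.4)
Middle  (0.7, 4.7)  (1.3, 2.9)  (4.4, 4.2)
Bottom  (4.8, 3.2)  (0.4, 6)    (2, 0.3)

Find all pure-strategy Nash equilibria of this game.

(Top, L): Player A can switch to Middle (0.1 → 0.7). Not NE.
(Top, C): Player B can switch to R (4 → 4.4). Not NE.
(Top, R): Player A can switch to Middle (1.5 → 4.4). Not NE.
(Middle, L): Player A can switch to Bottom (0.7 → 4.8). Not NE.
(Middle, C): Player A can switch to Top (1.3 → 1.8). Not NE.
(Middle, R): Player B can switch to L (4.2 → 4.7). Not NE.
(The remaining 3 profiles each have a profitable deviation by the same check.)

none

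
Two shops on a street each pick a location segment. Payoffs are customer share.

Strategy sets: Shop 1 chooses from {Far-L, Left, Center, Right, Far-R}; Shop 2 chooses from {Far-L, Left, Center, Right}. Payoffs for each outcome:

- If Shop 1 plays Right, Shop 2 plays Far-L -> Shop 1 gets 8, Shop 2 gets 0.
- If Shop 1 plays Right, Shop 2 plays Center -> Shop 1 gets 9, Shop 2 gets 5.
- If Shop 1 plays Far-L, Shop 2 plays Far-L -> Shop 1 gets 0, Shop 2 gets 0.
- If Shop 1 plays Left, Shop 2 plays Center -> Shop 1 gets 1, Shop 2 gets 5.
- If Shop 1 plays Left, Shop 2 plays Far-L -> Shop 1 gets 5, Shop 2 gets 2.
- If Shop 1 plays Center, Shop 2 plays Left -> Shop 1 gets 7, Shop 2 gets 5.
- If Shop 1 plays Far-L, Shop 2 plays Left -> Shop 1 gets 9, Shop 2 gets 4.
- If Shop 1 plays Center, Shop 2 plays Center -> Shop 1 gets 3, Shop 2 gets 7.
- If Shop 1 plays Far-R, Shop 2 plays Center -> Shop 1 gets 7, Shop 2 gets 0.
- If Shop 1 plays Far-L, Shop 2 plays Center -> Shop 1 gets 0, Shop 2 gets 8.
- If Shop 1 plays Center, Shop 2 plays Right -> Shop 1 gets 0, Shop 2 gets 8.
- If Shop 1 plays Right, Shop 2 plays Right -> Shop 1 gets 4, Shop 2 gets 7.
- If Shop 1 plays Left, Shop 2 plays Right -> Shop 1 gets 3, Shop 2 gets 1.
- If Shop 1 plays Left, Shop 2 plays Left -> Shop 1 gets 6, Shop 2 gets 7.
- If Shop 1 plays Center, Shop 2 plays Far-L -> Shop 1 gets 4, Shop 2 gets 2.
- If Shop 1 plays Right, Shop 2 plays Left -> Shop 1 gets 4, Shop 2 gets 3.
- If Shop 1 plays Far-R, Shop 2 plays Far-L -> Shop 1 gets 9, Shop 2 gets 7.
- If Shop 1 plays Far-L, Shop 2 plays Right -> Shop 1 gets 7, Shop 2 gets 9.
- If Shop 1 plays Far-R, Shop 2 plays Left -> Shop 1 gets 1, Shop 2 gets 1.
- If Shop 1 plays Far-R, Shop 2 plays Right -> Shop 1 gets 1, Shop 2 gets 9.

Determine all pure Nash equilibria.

Pure NE: (Far-L, Right)

(Far-L, Far-L): Shop 1 can switch to Left (0 → 5). Not NE.
(Far-L, Left): Shop 2 can switch to Center (4 → 8). Not NE.
(Far-L, Center): Shop 1 can switch to Left (0 → 1). Not NE.
(Far-L, Right): Shop 1 gets 7, best alternative 4; Shop 2 gets 9, best alternative 8. No profitable deviation — NE.
(Left, Far-L): Shop 1 can switch to Right (5 → 8). Not NE.
(Left, Left): Shop 1 can switch to Far-L (6 → 9). Not NE.
(Left, Center): Shop 1 can switch to Center (1 → 3). Not NE.
(Left, Right): Shop 1 can switch to Far-L (3 → 7). Not NE.
(Center, Far-L): Shop 1 can switch to Left (4 → 5). Not NE.
(Center, Left): Shop 1 can switch to Far-L (7 → 9). Not NE.
(Center, Center): Shop 1 can switch to Right (3 → 9). Not NE.
(The remaining 9 profiles each have a profitable deviation by the same check.)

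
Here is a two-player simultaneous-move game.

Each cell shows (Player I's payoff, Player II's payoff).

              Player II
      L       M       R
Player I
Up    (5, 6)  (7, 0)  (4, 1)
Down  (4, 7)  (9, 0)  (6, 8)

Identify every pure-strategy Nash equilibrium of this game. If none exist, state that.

(Up, L); (Down, R)

Player I against L: payoffs 5, 4 → best response Up.
Player I against M: payoffs 7, 9 → best response Down.
Player I against R: payoffs 4, 6 → best response Down.
Player II against Up: payoffs 6, 0, 1 → best response L.
Player II against Down: payoffs 7, 0, 8 → best response R.
Mutual best responses: (Up, L); (Down, R).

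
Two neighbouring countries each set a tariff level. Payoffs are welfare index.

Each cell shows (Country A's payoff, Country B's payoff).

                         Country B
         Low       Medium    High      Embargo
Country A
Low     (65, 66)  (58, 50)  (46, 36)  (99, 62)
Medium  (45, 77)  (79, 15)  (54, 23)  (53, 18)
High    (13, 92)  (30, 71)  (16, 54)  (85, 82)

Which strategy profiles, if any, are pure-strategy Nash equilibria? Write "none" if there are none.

For each player, find the best response to each opponent profile; mutual best responses are the pure NE.
Country A against Low: payoffs 65, 45, 13 → best response Low.
Country A against Medium: payoffs 58, 79, 30 → best response Medium.
Country A against High: payoffs 46, 54, 16 → best response Medium.
Country A against Embargo: payoffs 99, 53, 85 → best response Low.
Country B against Low: payoffs 66, 50, 36, 62 → best response Low.
Country B against Medium: payoffs 77, 15, 23, 18 → best response Low.
Country B against High: payoffs 92, 71, 54, 82 → best response Low.
Mutual best responses: (Low, Low).

The unique pure-strategy Nash equilibrium is (Low, Low).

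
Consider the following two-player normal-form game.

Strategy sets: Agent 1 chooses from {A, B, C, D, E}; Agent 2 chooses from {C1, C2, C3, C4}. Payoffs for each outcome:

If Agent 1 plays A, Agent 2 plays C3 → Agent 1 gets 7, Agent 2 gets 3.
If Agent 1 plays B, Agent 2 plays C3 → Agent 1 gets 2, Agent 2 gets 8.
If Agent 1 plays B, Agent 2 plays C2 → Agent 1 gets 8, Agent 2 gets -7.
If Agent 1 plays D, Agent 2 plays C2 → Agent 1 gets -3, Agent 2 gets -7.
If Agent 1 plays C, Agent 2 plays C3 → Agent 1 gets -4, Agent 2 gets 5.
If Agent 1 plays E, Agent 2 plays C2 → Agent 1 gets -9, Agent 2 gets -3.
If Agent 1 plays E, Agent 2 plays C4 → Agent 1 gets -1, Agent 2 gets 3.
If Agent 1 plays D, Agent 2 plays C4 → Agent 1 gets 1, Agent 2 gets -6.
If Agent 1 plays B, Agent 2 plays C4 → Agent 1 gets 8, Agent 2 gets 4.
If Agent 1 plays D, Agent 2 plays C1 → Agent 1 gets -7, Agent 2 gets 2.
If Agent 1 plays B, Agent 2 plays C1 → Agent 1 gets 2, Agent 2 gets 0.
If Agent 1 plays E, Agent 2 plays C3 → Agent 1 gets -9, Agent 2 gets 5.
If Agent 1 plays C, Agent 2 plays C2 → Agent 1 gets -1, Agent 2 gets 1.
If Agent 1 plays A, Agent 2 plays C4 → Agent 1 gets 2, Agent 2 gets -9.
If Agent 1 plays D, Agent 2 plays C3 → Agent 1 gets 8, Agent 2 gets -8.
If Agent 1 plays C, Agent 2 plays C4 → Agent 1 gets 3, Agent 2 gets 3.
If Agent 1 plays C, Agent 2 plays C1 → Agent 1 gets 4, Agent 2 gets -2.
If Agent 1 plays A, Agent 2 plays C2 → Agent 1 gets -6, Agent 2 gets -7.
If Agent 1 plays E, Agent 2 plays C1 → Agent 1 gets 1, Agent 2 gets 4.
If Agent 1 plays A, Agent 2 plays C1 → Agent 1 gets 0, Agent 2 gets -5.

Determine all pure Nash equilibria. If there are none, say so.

For each player, find the best response to each opponent profile; mutual best responses are the pure NE.
Agent 1 against C1: payoffs 0, 2, 4, -7, 1 → best response C.
Agent 1 against C2: payoffs -6, 8, -1, -3, -9 → best response B.
Agent 1 against C3: payoffs 7, 2, -4, 8, -9 → best response D.
Agent 1 against C4: payoffs 2, 8, 3, 1, -1 → best response B.
Agent 2 against A: payoffs -5, -7, 3, -9 → best response C3.
Agent 2 against B: payoffs 0, -7, 8, 4 → best response C3.
Agent 2 against C: payoffs -2, 1, 5, 3 → best response C3.
Agent 2 against D: payoffs 2, -7, -8, -6 → best response C1.
Agent 2 against E: payoffs 4, -3, 5, 3 → best response C3.
No profile is a mutual best response for all players.

There is no pure-strategy Nash equilibrium.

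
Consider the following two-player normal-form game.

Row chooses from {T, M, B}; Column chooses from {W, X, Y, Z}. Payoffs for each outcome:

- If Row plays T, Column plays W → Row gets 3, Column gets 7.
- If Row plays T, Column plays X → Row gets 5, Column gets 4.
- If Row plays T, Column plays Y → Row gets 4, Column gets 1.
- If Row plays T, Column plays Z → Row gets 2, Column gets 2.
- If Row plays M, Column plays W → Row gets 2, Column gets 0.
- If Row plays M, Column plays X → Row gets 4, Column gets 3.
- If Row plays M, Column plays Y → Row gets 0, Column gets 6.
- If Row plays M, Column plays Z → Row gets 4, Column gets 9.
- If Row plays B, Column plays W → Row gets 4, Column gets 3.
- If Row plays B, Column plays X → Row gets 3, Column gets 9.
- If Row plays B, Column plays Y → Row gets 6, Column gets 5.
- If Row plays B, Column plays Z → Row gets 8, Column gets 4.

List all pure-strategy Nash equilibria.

(T, W): Row can switch to B (3 → 4). Not NE.
(T, X): Column can switch to W (4 → 7). Not NE.
(T, Y): Row can switch to B (4 → 6). Not NE.
(T, Z): Row can switch to M (2 → 4). Not NE.
(M, W): Row can switch to T (2 → 3). Not NE.
(M, X): Row can switch to T (4 → 5). Not NE.
(M, Y): Row can switch to T (0 → 4). Not NE.
(M, Z): Row can switch to B (4 → 8). Not NE.
(The remaining 4 profiles each have a profitable deviation by the same check.)

There is no pure-strategy Nash equilibrium.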